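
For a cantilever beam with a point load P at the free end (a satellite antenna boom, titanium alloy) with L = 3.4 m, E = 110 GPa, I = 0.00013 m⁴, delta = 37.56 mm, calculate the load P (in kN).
Model: a cantilever beam with a point load P at the free end, so delta = (P·L^3) / (3·E·I).
Solve for P: P = (3·delta·E·I) / L^3.
Convert to SI units:
  E = 110 GPa = 1.1 × 10¹¹ Pa
  delta = 37.56 mm = 0.03756 m
Substitute:
  P = (3 × 0.03756 × (1.1 × 10¹¹) × 0.00013) / 3.4^3
  P = 41000 N
Convert: P = 41000 N = 41 kN
Final answer: P = 41 kN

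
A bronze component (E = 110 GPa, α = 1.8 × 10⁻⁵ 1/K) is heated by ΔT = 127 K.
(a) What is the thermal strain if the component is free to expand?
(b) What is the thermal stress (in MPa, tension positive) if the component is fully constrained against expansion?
(a) Free thermal strain ε_th = α·ΔT = (1.8 × 10⁻⁵) × 127 = 0.002286
(b) Fully constrained, the expansion is suppressed, so σ = -E·α·ΔT. Convert E = 110 GPa = 1.1 × 10¹¹ Pa.
  σ = -(1.1 × 10¹¹) × (1.8 × 10⁻⁵) × 127 = -2.515 × 10⁸ Pa = -251.5 MPa (compressive)
Final answer: (a) ε_th = 0.002286, (b) σ = -251.5 MPa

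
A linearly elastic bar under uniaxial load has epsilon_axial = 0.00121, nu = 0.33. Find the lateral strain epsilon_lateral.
Model: a linearly elastic bar under uniaxial load, so epsilon_lateral = -nu·epsilon_axial.
Substitute:
  epsilon_lateral = -(0.33 × 0.00121)
  epsilon_lateral = -0.0003993
Final answer: epsilon_lateral = -0.0003993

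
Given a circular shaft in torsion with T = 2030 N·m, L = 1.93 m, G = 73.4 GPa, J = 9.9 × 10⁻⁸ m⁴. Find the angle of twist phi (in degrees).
Model: a circular shaft in torsion, so phi = (T·L) / (G·J).
Convert to SI units:
  G = 73.4 GPa = 7.34 × 10¹⁰ Pa
Substitute:
  phi = (2030 × 1.93) / ((7.34 × 10¹⁰) × (9.9 × 10⁻⁸))
  phi = 0.5392 rad
Convert to degrees: phi = 0.5392 × 180/π = 30.89°
Final answer: phi = 30.89°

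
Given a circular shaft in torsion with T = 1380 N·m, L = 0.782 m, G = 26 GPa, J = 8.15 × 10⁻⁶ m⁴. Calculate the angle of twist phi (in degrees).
Model: a circular shaft in torsion, so phi = (T·L) / (G·J).
Convert to SI units:
  G = 26 GPa = 2.6 × 10¹⁰ Pa
Substitute:
  phi = (1380 × 0.782) / ((2.6 × 10¹⁰) × (8.15 × 10⁻⁶))
  phi = 0.005093 rad
Convert to degrees: phi = 0.005093 × 180/π = 0.2918°
Final answer: phi = 0.2918°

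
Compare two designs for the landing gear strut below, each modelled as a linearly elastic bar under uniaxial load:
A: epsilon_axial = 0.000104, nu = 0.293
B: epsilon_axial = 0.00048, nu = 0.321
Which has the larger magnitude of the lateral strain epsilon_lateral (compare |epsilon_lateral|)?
Model: a linearly elastic bar under uniaxial load, so epsilon_lateral = -nu·epsilon_axial (SI units).
  A: epsilon_lateral = -(0.293 × 0.000104) = -3.047 × 10⁻⁵
  B: epsilon_lateral = -(0.321 × 0.00048) = -0.0001541
|epsilon_lateral|: A = 3.047 × 10⁻⁵, B = 0.0001541, so B is larger in magnitude.
Final answer: B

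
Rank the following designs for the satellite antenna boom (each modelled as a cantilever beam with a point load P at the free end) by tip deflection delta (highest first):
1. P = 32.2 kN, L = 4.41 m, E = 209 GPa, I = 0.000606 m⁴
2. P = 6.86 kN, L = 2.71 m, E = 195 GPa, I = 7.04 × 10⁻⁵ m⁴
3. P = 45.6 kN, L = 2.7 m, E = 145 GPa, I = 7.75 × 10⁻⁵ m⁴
Model: a cantilever beam with a point load P at the free end, so delta = (P·L^3) / (3·E·I) (SI units).
  Case 1: delta = (32200 × 4.41^3) / (3 × (2.09 × 10¹¹) × 0.000606) = 0.007268 m = 7.268 mm
  Case 2: delta = (6860 × 2.71^3) / (3 × (1.95 × 10¹¹) × (7.04 × 10⁻⁵)) = 0.003315 m = 3.315 mm
  Case 3: delta = (45600 × 2.7^3) / (3 × (1.45 × 10¹¹) × (7.75 × 10⁻⁵)) = 0.02662 m = 26.62 mm
Ordering: 26.62 mm (case 3) > 7.268 mm (case 1) > 3.315 mm (case 2)
Final answer: 3, 1, 2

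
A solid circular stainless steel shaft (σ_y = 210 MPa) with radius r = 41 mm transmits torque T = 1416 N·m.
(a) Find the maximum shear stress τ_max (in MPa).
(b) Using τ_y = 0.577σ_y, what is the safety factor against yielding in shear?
(a) For a solid circular shaft, τ_max = T·r/J with J = π·r^4/2, i.e. τ_max = 2·T / (π·r^3). Convert r = 41 mm = 0.041 m.
  τ_max = (2 × 1416) / (π × 0.041^3) = 1.308 × 10⁷ Pa = 13.08 MPa
(b) τ_y = 0.577 × 210 = 121.17 MPa
  SF = τ_y/τ_max = 121.17 / 13.08 = 9.264
Final answer: (a) τ_max = 13.08 MPa, (b) SF = 9.264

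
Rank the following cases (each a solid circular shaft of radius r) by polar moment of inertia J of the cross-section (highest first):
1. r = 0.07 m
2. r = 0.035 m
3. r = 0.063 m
Model: a solid circular shaft of radius r, so J = (π·r^4) / 2 (SI units).
  Case 1: J = (π × 0.07^4) / 2 = 3.771 × 10⁻⁵ m⁴
  Case 2: J = (π × 0.035^4) / 2 = 2.357 × 10⁻⁶ m⁴
  Case 3: J = (π × 0.063^4) / 2 = 2.474 × 10⁻⁵ m⁴
Ordering: 3.771 × 10⁻⁵ m⁴ (case 1) > 2.474 × 10⁻⁵ m⁴ (case 3) > 2.357 × 10⁻⁶ m⁴ (case 2)
Final answer: 1, 3, 2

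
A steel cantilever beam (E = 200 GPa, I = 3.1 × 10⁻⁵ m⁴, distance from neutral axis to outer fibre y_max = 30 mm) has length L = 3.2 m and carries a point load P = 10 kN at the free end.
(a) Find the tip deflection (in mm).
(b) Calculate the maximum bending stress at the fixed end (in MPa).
(a) Tip deflection of a cantilever with an end point load: δ = P·L^3 / (3·E·I). Convert P = 10 kN = 10000 N, E = 200 GPa = 2 × 10¹¹ Pa.
  δ = (10000 × 3.2^3) / (3 × (2 × 10¹¹) × (3.1 × 10⁻⁵)) = 0.01762 m = 17.62 mm
(b) Maximum bending moment at the fixed end: M = P·L = 10000 × 3.2 = 32000 N·m. Convert y_max = 30 mm = 0.03 m.
  σ = M·y_max / I = (32000 × 0.03) / (3.1 × 10⁻⁵) = 3.097 × 10⁷ Pa = 30.97 MPa
Final answer: (a) δ = 17.62 mm, (b) σ = 30.97 MPa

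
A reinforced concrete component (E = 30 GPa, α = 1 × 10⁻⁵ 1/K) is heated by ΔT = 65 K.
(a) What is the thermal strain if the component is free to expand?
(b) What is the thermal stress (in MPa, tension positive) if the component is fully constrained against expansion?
(a) Free thermal strain ε_th = α·ΔT = (1 × 10⁻⁵) × 65 = 0.00065
(b) Fully constrained, the expansion is suppressed, so σ = -E·α·ΔT. Convert E = 30 GPa = 3 × 10¹⁰ Pa.
  σ = -(3 × 10¹⁰) × (1 × 10⁻⁵) × 65 = -1.95 × 10⁷ Pa = -19.5 MPa (compressive)
Final answer: (a) ε_th = 0.00065, (b) σ = -19.5 MPa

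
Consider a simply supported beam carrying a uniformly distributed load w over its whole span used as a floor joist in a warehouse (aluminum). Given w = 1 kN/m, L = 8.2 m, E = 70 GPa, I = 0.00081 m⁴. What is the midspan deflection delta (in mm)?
Model: a simply supported beam carrying a uniformly distributed load w over its whole span, so delta = (5·w·L^4) / (384·E·I).
Convert to SI units:
  w = 1 kN/m = 1000 N/m
  E = 70 GPa = 7 × 10¹⁰ Pa
Substitute:
  delta = (5 × 1000 × 8.2^4) / (384 × (7 × 10¹⁰) × 0.00081)
  delta = 0.001038 m
Convert: delta = 0.001038 m = 1.038 mm
Final answer: delta = 1.038 mm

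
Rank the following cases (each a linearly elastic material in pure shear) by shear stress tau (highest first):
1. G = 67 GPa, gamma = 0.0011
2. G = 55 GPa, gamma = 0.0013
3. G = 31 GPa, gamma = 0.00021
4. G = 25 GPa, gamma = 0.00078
Model: a linearly elastic material in pure shear, so tau = G·gamma (SI units).
  Case 1: tau = (6.7 × 10¹⁰) × 0.0011 = 7.37 × 10⁷ Pa = 73.7 MPa
  Case 2: tau = (5.5 × 10¹⁰) × 0.0013 = 7.15 × 10⁷ Pa = 71.5 MPa
  Case 3: tau = (3.1 × 10¹⁰) × 0.00021 = 6.51 × 10⁶ Pa = 6.51 MPa
  Case 4: tau = (2.5 × 10¹⁰) × 0.00078 = 1.95 × 10⁷ Pa = 19.5 MPa
Ordering: 73.7 MPa (case 1) > 71.5 MPa (case 2) > 19.5 MPa (case 4) > 6.51 MPa (case 3)
Final answer: 1, 2, 4, 3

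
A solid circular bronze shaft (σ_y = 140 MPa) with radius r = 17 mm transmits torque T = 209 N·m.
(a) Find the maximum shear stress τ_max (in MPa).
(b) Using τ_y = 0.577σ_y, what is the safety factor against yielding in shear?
(a) For a solid circular shaft, τ_max = T·r/J with J = π·r^4/2, i.e. τ_max = 2·T / (π·r^3). Convert r = 17 mm = 0.017 m.
  τ_max = (2 × 209) / (π × 0.017^3) = 2.708 × 10⁷ Pa = 27.08 MPa
(b) τ_y = 0.577 × 140 = 80.78 MPa
  SF = τ_y/τ_max = 80.78 / 27.08 = 2.983
Final answer: (a) τ_max = 27.08 MPa, (b) SF = 2.983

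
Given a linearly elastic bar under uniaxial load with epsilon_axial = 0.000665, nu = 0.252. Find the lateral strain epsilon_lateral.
Model: a linearly elastic bar under uniaxial load, so epsilon_lateral = -nu·epsilon_axial.
Substitute:
  epsilon_lateral = -(0.252 × 0.000665)
  epsilon_lateral = -0.0001676
Final answer: epsilon_lateral = -0.0001676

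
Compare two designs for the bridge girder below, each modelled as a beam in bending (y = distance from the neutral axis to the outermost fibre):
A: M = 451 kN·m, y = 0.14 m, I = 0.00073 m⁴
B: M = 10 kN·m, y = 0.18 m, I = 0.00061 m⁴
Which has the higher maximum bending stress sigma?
Model: a beam in bending (y = distance from the neutral axis to the outermost fibre), so sigma = (M·y) / I (SI units).
  A: sigma = (451000 × 0.14) / 0.00073 = 8.649 × 10⁷ Pa = 86.49 MPa
  B: sigma = (10000 × 0.18) / 0.00061 = 2.951 × 10⁶ Pa = 2.951 MPa
86.49 MPa > 2.951 MPa, so A is larger.
Final answer: A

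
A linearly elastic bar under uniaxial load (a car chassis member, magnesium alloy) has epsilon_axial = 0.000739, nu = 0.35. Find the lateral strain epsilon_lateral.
Model: a linearly elastic bar under uniaxial load, so epsilon_lateral = -nu·epsilon_axial.
Substitute:
  epsilon_lateral = -(0.35 × 0.000739)
  epsilon_lateral = -0.0002586
Final answer: epsilon_lateral = -0.0002586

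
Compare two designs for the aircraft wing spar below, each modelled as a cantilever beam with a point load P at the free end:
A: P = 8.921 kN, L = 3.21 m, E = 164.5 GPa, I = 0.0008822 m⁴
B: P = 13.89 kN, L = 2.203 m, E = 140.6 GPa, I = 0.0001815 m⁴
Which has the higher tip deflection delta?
Model: a cantilever beam with a point load P at the free end, so delta = (P·L^3) / (3·E·I) (SI units).
  A: delta = (8921 × 3.21^3) / (3 × (1.645 × 10¹¹) × 0.0008822) = 0.0006778 m = 0.6778 mm
  B: delta = (13890 × 2.203^3) / (3 × (1.406 × 10¹¹) × 0.0001815) = 0.00194 m = 1.94 mm
1.94 mm > 0.6778 mm, so B is larger.
Final answer: B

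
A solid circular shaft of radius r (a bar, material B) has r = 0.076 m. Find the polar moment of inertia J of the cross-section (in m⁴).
Model: a solid circular shaft of radius r, so J = (π·r^4) / 2.
Substitute:
  J = (π × 0.076^4) / 2
  J = 5.241 × 10⁻⁵ m⁴
Final answer: J = 5.241 × 10⁻⁵ m⁴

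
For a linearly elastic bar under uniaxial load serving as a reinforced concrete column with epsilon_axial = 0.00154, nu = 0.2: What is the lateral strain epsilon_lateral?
Model: a linearly elastic bar under uniaxial load, so epsilon_lateral = -nu·epsilon_axial.
Substitute:
  epsilon_lateral = -(0.2 × 0.00154)
  epsilon_lateral = -0.000308
Final answer: epsilon_lateral = -0.000308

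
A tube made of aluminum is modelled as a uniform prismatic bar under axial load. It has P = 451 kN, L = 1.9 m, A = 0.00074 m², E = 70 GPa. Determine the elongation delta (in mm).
Model: a uniform prismatic bar under axial load, so delta = (P·L) / (A·E).
Convert to SI units:
  P = 451 kN = 451000 N
  E = 70 GPa = 7 × 10¹⁰ Pa
Substitute:
  delta = (451000 × 1.9) / (0.00074 × (7 × 10¹⁰))
  delta = 0.01654 m
Convert: delta = 0.01654 m = 16.54 mm
Final answer: delta = 16.54 mm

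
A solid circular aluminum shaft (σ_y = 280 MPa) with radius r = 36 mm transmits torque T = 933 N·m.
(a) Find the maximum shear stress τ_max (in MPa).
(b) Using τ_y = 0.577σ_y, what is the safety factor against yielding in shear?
(a) For a solid circular shaft, τ_max = T·r/J with J = π·r^4/2, i.e. τ_max = 2·T / (π·r^3). Convert r = 36 mm = 0.036 m.
  τ_max = (2 × 933) / (π × 0.036^3) = 1.273 × 10⁷ Pa = 12.73 MPa
(b) τ_y = 0.577 × 280 = 161.56 MPa
  SF = τ_y/τ_max = 161.56 / 12.73 = 12.69
Final answer: (a) τ_max = 12.73 MPa, (b) SF = 12.69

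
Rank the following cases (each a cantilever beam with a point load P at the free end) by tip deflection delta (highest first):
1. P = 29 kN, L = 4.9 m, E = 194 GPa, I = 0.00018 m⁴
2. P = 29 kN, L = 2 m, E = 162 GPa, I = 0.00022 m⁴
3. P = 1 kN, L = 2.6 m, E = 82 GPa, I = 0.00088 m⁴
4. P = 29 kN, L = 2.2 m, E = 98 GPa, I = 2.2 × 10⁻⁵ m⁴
Model: a cantilever beam with a point load P at the free end, so delta = (P·L^3) / (3·E·I) (SI units).
  Case 1: delta = (29000 × 4.9^3) / (3 × (1.94 × 10¹¹) × 0.00018) = 0.03257 m = 32.57 mm
  Case 2: delta = (29000 × 2^3) / (3 × (1.62 × 10¹¹) × 0.00022) = 0.00217 m = 2.17 mm
  Case 3: delta = (1000 × 2.6^3) / (3 × (8.2 × 10¹⁰) × 0.00088) = 8.119 × 10⁻⁵ m = 0.08119 mm
  Case 4: delta = (29000 × 2.2^3) / (3 × (9.8 × 10¹⁰) × (2.2 × 10⁻⁵)) = 0.04774 m = 47.74 mm
Ordering: 47.74 mm (case 4) > 32.57 mm (case 1) > 2.17 mm (case 2) > 0.08119 mm (case 3)
Final answer: 4, 1, 2, 3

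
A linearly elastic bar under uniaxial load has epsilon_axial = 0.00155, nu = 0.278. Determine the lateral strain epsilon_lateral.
Model: a linearly elastic bar under uniaxial load, so epsilon_lateral = -nu·epsilon_axial.
Substitute:
  epsilon_lateral = -(0.278 × 0.00155)
  epsilon_lateral = -0.0004309
Final answer: epsilon_lateral = -0.0004309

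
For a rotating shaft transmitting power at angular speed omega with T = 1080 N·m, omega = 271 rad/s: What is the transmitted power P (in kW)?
Model: a rotating shaft transmitting power at angular speed omega, so P = T·omega.
Substitute:
  P = 1080 × 271
  P = 292700 W
Convert: P = 292700 W = 292.7 kW
Final answer: P = 292.7 kW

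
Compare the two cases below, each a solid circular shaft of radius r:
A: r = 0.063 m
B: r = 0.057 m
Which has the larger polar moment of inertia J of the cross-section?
Model: a solid circular shaft of radius r, so J = (π·r^4) / 2 (SI units).
  A: J = (π × 0.063^4) / 2 = 2.474 × 10⁻⁵ m⁴
  B: J = (π × 0.057^4) / 2 = 1.658 × 10⁻⁵ m⁴
2.474 × 10⁻⁵ m⁴ > 1.658 × 10⁻⁵ m⁴, so A is larger.
Final answer: A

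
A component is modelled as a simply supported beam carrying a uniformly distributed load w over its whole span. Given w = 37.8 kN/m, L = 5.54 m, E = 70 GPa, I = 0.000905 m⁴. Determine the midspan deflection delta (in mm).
Model: a simply supported beam carrying a uniformly distributed load w over its whole span, so delta = (5·w·L^4) / (384·E·I).
Convert to SI units:
  w = 37.8 kN/m = 37800 N/m
  E = 70 GPa = 7 × 10¹⁰ Pa
Substitute:
  delta = (5 × 37800 × 5.54^4) / (384 × (7 × 10¹⁰) × 0.000905)
  delta = 0.007319 m
Convert: delta = 0.007319 m = 7.319 mm
Final answer: delta = 7.319 mm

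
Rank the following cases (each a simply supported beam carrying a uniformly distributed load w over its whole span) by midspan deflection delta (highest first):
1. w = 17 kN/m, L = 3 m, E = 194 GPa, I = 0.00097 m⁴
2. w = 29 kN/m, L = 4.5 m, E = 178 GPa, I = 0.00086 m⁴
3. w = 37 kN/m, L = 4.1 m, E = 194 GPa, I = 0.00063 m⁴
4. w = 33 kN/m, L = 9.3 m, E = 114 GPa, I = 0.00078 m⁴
Model: a simply supported beam carrying a uniformly distributed load w over its whole span, so delta = (5·w·L^4) / (384·E·I) (SI units).
  Case 1: delta = (5 × 17000 × 3^4) / (384 × (1.94 × 10¹¹) × 0.00097) = 9.528 × 10⁻⁵ m = 0.09528 mm
  Case 2: delta = (5 × 29000 × 4.5^4) / (384 × (1.78 × 10¹¹) × 0.00086) = 0.001012 m = 1.012 mm
  Case 3: delta = (5 × 37000 × 4.1^4) / (384 × (1.94 × 10¹¹) × 0.00063) = 0.001114 m = 1.114 mm
  Case 4: delta = (5 × 33000 × 9.3^4) / (384 × (1.14 × 10¹¹) × 0.00078) = 0.03615 m = 36.15 mm
Ordering: 36.15 mm (case 4) > 1.114 mm (case 3) > 1.012 mm (case 2) > 0.09528 mm (case 1)
Final answer: 4, 3, 2, 1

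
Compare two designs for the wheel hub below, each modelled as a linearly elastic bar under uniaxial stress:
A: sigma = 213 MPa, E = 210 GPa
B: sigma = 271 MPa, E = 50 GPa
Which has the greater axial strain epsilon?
Model: a linearly elastic bar under uniaxial stress, so epsilon = sigma / E (SI units).
  A: epsilon = (2.13 × 10⁸) / (2.1 × 10¹¹) = 0.001014
  B: epsilon = (2.71 × 10⁸) / (5 × 10¹⁰) = 0.00542
0.00542 > 0.001014, so B is larger.
Final answer: B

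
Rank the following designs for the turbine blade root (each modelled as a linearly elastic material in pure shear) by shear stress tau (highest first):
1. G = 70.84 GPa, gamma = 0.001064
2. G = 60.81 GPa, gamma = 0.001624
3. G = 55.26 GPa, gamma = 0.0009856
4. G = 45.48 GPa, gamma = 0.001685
Model: a linearly elastic material in pure shear, so tau = G·gamma (SI units).
  Case 1: tau = (7.084 × 10¹⁰) × 0.001064 = 7.537 × 10⁷ Pa = 75.37 MPa
  Case 2: tau = (6.081 × 10¹⁰) × 0.001624 = 9.876 × 10⁷ Pa = 98.76 MPa
  Case 3: tau = (5.526 × 10¹⁰) × 0.0009856 = 5.446 × 10⁷ Pa = 54.46 MPa
  Case 4: tau = (4.548 × 10¹⁰) × 0.001685 = 7.663 × 10⁷ Pa = 76.63 MPa
Ordering: 98.76 MPa (case 2) > 76.63 MPa (case 4) > 75.37 MPa (case 1) > 54.46 MPa (case 3)
Final answer: 2, 4, 1, 3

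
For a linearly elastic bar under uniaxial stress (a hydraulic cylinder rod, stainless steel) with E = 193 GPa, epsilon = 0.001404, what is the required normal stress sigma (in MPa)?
Model: a linearly elastic bar under uniaxial stress, so epsilon = sigma / E.
Solve for sigma: sigma = epsilon·E.
Convert to SI units:
  E = 193 GPa = 1.93 × 10¹¹ Pa
Substitute:
  sigma = 0.001404 × (1.93 × 10¹¹)
  sigma = 2.71 × 10⁸ Pa
Convert: sigma = 2.71 × 10⁸ Pa = 271 MPa
Final answer: sigma = 271 MPa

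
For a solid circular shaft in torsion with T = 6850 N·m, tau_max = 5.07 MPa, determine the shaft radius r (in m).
Model: a solid circular shaft in torsion, so tau_max = (2·T) / (π·r^3).
Solve for r: r = ((2·T) / (π·tau_max))^(1/3).
Convert to SI units:
  tau_max = 5.07 MPa = 5.07 × 10⁶ Pa
Substitute:
  r = ((2 × 6850) / (π × (5.07 × 10⁶)))^(1/3)
  r = 0.0951 m
Final answer: r = 0.0951 m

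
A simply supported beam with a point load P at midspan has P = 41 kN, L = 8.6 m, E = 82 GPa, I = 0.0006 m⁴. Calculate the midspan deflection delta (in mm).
Model: a simply supported beam with a point load P at midspan, so delta = (P·L^3) / (48·E·I).
Convert to SI units:
  P = 41 kN = 41000 N
  E = 82 GPa = 8.2 × 10¹⁰ Pa
Substitute:
  delta = (41000 × 8.6^3) / (48 × (8.2 × 10¹⁰) × 0.0006)
  delta = 0.01104 m
Convert: delta = 0.01104 m = 11.04 mm
Final answer: delta = 11.04 mm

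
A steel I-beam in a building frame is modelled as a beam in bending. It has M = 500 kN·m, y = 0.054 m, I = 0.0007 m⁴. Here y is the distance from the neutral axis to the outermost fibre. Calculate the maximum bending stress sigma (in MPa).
Model: a beam in bending, so sigma = (M·y) / I.
Convert to SI units:
  M = 500 kN·m = 500000 N·m
Substitute:
  sigma = (500000 × 0.054) / 0.0007
  sigma = 3.857 × 10⁷ Pa
Convert: sigma = 3.857 × 10⁷ Pa = 38.57 MPa
Final answer: sigma = 38.57 MPa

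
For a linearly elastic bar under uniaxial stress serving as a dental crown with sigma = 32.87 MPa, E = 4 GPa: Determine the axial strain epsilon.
Model: a linearly elastic bar under uniaxial stress, so epsilon = sigma / E.
Convert to SI units:
  sigma = 32.87 MPa = 3.287 × 10⁷ Pa
  E = 4 GPa = 4 × 10⁹ Pa
Substitute:
  epsilon = (3.287 × 10⁷) / (4 × 10⁹)
  epsilon = 0.008217
Final answer: epsilon = 0.008217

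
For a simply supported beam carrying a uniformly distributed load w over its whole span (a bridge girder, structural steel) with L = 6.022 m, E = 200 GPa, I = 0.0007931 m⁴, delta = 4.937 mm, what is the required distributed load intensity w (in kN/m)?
Model: a simply supported beam carrying a uniformly distributed load w over its whole span, so delta = (5·w·L^4) / (384·E·I).
Solve for w: w = (384·delta·E·I) / (5·L^4).
Convert to SI units:
  E = 200 GPa = 2 × 10¹¹ Pa
  delta = 4.937 mm = 0.004937 m
Substitute:
  w = (384 × 0.004937 × (2 × 10¹¹) × 0.0007931) / (5 × 6.022^4)
  w = 45730 N/m
Convert: w = 45730 N/m = 45.73 kN/m
Final answer: w = 45.73 kN/m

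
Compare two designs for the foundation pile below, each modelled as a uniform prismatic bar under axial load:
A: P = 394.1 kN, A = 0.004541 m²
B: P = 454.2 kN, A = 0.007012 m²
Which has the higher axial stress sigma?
Model: a uniform prismatic bar under axial load, so sigma = P / A (SI units).
  A: sigma = 394100 / 0.004541 = 8.679 × 10⁷ Pa = 86.79 MPa
  B: sigma = 454200 / 0.007012 = 6.477 × 10⁷ Pa = 64.77 MPa
86.79 MPa > 64.77 MPa, so A is larger.
Final answer: A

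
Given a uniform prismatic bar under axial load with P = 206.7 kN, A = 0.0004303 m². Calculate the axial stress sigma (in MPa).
Model: a uniform prismatic bar under axial load, so sigma = P / A.
Convert to SI units:
  P = 206.7 kN = 206700 N
Substitute:
  sigma = 206700 / 0.0004303
  sigma = 4.804 × 10⁸ Pa
Convert: sigma = 4.804 × 10⁸ Pa = 480.4 MPa
Final answer: sigma = 480.4 MPa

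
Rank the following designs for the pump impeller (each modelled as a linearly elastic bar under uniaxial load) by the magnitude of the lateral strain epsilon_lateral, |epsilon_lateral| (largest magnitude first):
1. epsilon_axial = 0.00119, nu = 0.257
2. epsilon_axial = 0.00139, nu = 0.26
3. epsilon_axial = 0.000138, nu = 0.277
Model: a linearly elastic bar under uniaxial load, so epsilon_lateral = -nu·epsilon_axial (SI units).
  Case 1: epsilon_lateral = -(0.257 × 0.00119) = -0.0003058
  Case 2: epsilon_lateral = -(0.26 × 0.00139) = -0.0003614
  Case 3: epsilon_lateral = -(0.277 × 0.000138) = -3.823 × 10⁻⁵
Ordering by |epsilon_lateral|: 0.0003614 (case 2) > 0.0003058 (case 1) > 3.823 × 10⁻⁵ (case 3)
Final answer: 2, 1, 3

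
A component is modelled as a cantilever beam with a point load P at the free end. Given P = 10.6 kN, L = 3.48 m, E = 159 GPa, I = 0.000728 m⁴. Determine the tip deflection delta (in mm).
Model: a cantilever beam with a point load P at the free end, so delta = (P·L^3) / (3·E·I).
Convert to SI units:
  P = 10.6 kN = 10600 N
  E = 159 GPa = 1.59 × 10¹¹ Pa
Substitute:
  delta = (10600 × 3.48^3) / (3 × (1.59 × 10¹¹) × 0.000728)
  delta = 0.001286 m
Convert: delta = 0.001286 m = 1.286 mm
Final answer: delta = 1.286 mm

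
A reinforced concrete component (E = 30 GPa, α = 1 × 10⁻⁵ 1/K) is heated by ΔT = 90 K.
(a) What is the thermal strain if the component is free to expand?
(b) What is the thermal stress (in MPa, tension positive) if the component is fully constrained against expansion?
(a) Free thermal strain ε_th = α·ΔT = (1 × 10⁻⁵) × 90 = 0.0009
(b) Fully constrained, the expansion is suppressed, so σ = -E·α·ΔT. Convert E = 30 GPa = 3 × 10¹⁰ Pa.
  σ = -(3 × 10¹⁰) × (1 × 10⁻⁵) × 90 = -2.7 × 10⁷ Pa = -27 MPa (compressive)
Final answer: (a) ε_th = 0.0009, (b) σ = -27 MPa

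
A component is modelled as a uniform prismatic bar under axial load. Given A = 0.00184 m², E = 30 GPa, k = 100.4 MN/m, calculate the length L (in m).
Model: a uniform prismatic bar under axial load, so k = (A·E) / L.
Solve for L: L = (A·E) / k.
Convert to SI units:
  E = 30 GPa = 3 × 10¹⁰ Pa
  k = 100.4 MN/m = 1.004 × 10⁸ N/m
Substitute:
  L = (0.00184 × (3 × 10¹⁰)) / (1.004 × 10⁸)
  L = 0.5498 m
Final answer: L = 0.5498 m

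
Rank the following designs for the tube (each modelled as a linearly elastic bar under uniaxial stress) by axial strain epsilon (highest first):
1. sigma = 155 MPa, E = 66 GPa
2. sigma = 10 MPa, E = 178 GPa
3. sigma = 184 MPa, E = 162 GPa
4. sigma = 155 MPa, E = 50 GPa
Model: a linearly elastic bar under uniaxial stress, so epsilon = sigma / E (SI units).
  Case 1: epsilon = (1.55 × 10⁸) / (6.6 × 10¹⁰) = 0.002348
  Case 2: epsilon = (1 × 10⁷) / (1.78 × 10¹¹) = 5.618 × 10⁻⁵
  Case 3: epsilon = (1.84 × 10⁸) / (1.62 × 10¹¹) = 0.001136
  Case 4: epsilon = (1.55 × 10⁸) / (5 × 10¹⁰) = 0.0031
Ordering: 0.0031 (case 4) > 0.002348 (case 1) > 0.001136 (case 3) > 5.618 × 10⁻⁵ (case 2)
Final answer: 4, 1, 3, 2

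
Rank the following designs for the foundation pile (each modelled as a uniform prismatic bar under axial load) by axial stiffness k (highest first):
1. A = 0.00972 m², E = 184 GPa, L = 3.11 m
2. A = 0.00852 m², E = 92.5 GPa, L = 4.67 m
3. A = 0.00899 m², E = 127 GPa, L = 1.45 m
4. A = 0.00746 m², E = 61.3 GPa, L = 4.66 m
Model: a uniform prismatic bar under axial load, so k = (A·E) / L (SI units).
  Case 1: k = (0.00972 × (1.84 × 10¹¹)) / 3.11 = 5.751 × 10⁸ N/m = 575.1 MN/m
  Case 2: k = (0.00852 × (9.25 × 10¹⁰)) / 4.67 = 1.688 × 10⁸ N/m = 168.8 MN/m
  Case 3: k = (0.00899 × (1.27 × 10¹¹)) / 1.45 = 7.874 × 10⁸ N/m = 787.4 MN/m
  Case 4: k = (0.00746 × (6.13 × 10¹⁰)) / 4.66 = 9.813 × 10⁷ N/m = 98.13 MN/m
Ordering: 787.4 MN/m (case 3) > 575.1 MN/m (case 1) > 168.8 MN/m (case 2) > 98.13 MN/m (case 4)
Final answer: 3, 1, 2, 4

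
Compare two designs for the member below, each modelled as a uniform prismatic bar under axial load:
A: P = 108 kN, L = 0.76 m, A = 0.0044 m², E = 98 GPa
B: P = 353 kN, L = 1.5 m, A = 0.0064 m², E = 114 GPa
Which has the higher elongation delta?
Model: a uniform prismatic bar under axial load, so delta = (P·L) / (A·E) (SI units).
  A: delta = (108000 × 0.76) / (0.0044 × (9.8 × 10¹⁰)) = 0.0001904 m = 0.1904 mm
  B: delta = (353000 × 1.5) / (0.0064 × (1.14 × 10¹¹)) = 0.0007257 m = 0.7257 mm
0.7257 mm > 0.1904 mm, so B is larger.
Final answer: B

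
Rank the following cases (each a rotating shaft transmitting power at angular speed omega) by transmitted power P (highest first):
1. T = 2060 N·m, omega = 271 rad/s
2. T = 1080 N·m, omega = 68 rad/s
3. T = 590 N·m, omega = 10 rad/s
Model: a rotating shaft transmitting power at angular speed omega, so P = T·omega (SI units).
  Case 1: P = 2060 × 271 = 558300 W = 558.3 kW
  Case 2: P = 1080 × 68 = 73440 W = 73.44 kW
  Case 3: P = 590 × 10 = 5900 W = 5.9 kW
Ordering: 558.3 kW (case 1) > 73.44 kW (case 2) > 5.9 kW (case 3)
Final answer: 1, 2, 3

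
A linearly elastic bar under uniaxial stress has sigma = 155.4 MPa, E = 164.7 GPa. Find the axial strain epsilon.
Model: a linearly elastic bar under uniaxial stress, so epsilon = sigma / E.
Convert to SI units:
  sigma = 155.4 MPa = 1.554 × 10⁸ Pa
  E = 164.7 GPa = 1.647 × 10¹¹ Pa
Substitute:
  epsilon = (1.554 × 10⁸) / (1.647 × 10¹¹)
  epsilon = 0.0009435
Final answer: epsilon = 0.0009435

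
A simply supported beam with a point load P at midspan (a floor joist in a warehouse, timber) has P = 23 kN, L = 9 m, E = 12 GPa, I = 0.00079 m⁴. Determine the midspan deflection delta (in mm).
Model: a simply supported beam with a point load P at midspan, so delta = (P·L^3) / (48·E·I).
Convert to SI units:
  P = 23 kN = 23000 N
  E = 12 GPa = 1.2 × 10¹⁰ Pa
Substitute:
  delta = (23000 × 9^3) / (48 × (1.2 × 10¹⁰) × 0.00079)
  delta = 0.03685 m
Convert: delta = 0.03685 m = 36.85 mm
Final answer: delta = 36.85 mm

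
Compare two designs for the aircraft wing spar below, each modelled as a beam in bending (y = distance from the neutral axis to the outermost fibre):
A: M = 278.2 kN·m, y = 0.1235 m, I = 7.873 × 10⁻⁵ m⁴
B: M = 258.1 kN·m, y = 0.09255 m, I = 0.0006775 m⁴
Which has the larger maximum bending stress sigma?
Model: a beam in bending (y = distance from the neutral axis to the outermost fibre), so sigma = (M·y) / I (SI units).
  A: sigma = (278200 × 0.1235) / (7.873 × 10⁻⁵) = 4.364 × 10⁸ Pa = 436.4 MPa
  B: sigma = (258100 × 0.09255) / 0.0006775 = 3.526 × 10⁷ Pa = 35.26 MPa
436.4 MPa > 35.26 MPa, so A is larger.
Final answer: A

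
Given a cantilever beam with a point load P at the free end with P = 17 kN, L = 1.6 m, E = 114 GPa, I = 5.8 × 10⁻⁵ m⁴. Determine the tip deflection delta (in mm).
Model: a cantilever beam with a point load P at the free end, so delta = (P·L^3) / (3·E·I).
Convert to SI units:
  P = 17 kN = 17000 N
  E = 114 GPa = 1.14 × 10¹¹ Pa
Substitute:
  delta = (17000 × 1.6^3) / (3 × (1.14 × 10¹¹) × (5.8 × 10⁻⁵))
  delta = 0.00351 m
Convert: delta = 0.00351 m = 3.51 mm
Final answer: delta = 3.51 mm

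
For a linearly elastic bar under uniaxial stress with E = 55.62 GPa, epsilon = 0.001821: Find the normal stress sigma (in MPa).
Model: a linearly elastic bar under uniaxial stress, so sigma = E·epsilon.
Convert to SI units:
  E = 55.62 GPa = 5.562 × 10¹⁰ Pa
Substitute:
  sigma = (5.562 × 10¹⁰) × 0.001821
  sigma = 1.013 × 10⁸ Pa
Convert: sigma = 1.013 × 10⁸ Pa = 101.3 MPa
Final answer: sigma = 101.3 MPa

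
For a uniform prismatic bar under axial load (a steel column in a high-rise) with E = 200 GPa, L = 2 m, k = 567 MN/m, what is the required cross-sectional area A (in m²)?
Model: a uniform prismatic bar under axial load, so k = (A·E) / L.
Solve for A: A = (k·L) / E.
Convert to SI units:
  E = 200 GPa = 2 × 10¹¹ Pa
  k = 567 MN/m = 5.67 × 10⁸ N/m
Substitute:
  A = ((5.67 × 10⁸) × 2) / (2 × 10¹¹)
  A = 0.00567 m²
Final answer: A = 0.00567 m²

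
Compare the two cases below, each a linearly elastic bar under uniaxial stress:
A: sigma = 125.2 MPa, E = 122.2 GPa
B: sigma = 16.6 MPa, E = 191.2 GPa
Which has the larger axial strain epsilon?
Model: a linearly elastic bar under uniaxial stress, so epsilon = sigma / E (SI units).
  A: epsilon = (1.252 × 10⁸) / (1.222 × 10¹¹) = 0.001025
  B: epsilon = (1.66 × 10⁷) / (1.912 × 10¹¹) = 8.682 × 10⁻⁵
0.001025 > 8.682 × 10⁻⁵, so A is larger.
Final answer: A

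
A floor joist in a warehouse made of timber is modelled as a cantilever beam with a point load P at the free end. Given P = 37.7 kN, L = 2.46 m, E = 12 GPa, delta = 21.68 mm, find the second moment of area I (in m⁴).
Model: a cantilever beam with a point load P at the free end, so delta = (P·L^3) / (3·E·I).
Solve for I: I = (P·L^3) / (3·delta·E).
Convert to SI units:
  P = 37.7 kN = 37700 N
  E = 12 GPa = 1.2 × 10¹⁰ Pa
  delta = 21.68 mm = 0.02168 m
Substitute:
  I = (37700 × 2.46^3) / (3 × 0.02168 × (1.2 × 10¹⁰))
  I = 0.0007191 m⁴
Final answer: I = 0.0007191 m⁴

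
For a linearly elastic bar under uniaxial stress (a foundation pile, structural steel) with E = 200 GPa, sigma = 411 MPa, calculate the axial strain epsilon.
Model: a linearly elastic bar under uniaxial stress, so sigma = E·epsilon.
Solve for epsilon: epsilon = sigma / E.
Convert to SI units:
  E = 200 GPa = 2 × 10¹¹ Pa
  sigma = 411 MPa = 4.11 × 10⁸ Pa
Substitute:
  epsilon = (4.11 × 10⁸) / (2 × 10¹¹)
  epsilon = 0.002055
Final answer: epsilon = 0.002055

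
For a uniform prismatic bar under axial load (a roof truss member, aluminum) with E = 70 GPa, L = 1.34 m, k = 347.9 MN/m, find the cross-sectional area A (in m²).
Model: a uniform prismatic bar under axial load, so k = (A·E) / L.
Solve for A: A = (k·L) / E.
Convert to SI units:
  E = 70 GPa = 7 × 10¹⁰ Pa
  k = 347.9 MN/m = 3.479 × 10⁸ N/m
Substitute:
  A = ((3.479 × 10⁸) × 1.34) / (7 × 10¹⁰)
  A = 0.00666 m²
Final answer: A = 0.00666 m²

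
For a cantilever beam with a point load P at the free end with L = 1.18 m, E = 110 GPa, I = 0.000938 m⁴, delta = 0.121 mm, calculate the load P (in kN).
Model: a cantilever beam with a point load P at the free end, so delta = (P·L^3) / (3·E·I).
Solve for P: P = (3·delta·E·I) / L^3.
Convert to SI units:
  E = 110 GPa = 1.1 × 10¹¹ Pa
  delta = 0.121 mm = 0.000121 m
Substitute:
  P = (3 × 0.000121 × (1.1 × 10¹¹) × 0.000938) / 1.18^3
  P = 22800 N
Convert: P = 22800 N = 22.8 kN
Final answer: P = 22.8 kN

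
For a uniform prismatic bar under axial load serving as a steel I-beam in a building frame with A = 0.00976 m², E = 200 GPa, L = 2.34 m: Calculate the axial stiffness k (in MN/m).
Model: a uniform prismatic bar under axial load, so k = (A·E) / L.
Convert to SI units:
  E = 200 GPa = 2 × 10¹¹ Pa
Substitute:
  k = (0.00976 × (2 × 10¹¹)) / 2.34
  k = 8.342 × 10⁸ N/m
Convert: k = 8.342 × 10⁸ N/m = 834.2 MN/m
Final answer: k = 834.2 MN/m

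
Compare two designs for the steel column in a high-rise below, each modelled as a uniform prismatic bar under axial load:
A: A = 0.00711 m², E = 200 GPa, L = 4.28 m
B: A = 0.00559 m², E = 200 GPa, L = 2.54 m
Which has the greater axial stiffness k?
Model: a uniform prismatic bar under axial load, so k = (A·E) / L (SI units).
  A: k = (0.00711 × (2 × 10¹¹)) / 4.28 = 3.322 × 10⁸ N/m = 332.2 MN/m
  B: k = (0.00559 × (2 × 10¹¹)) / 2.54 = 4.402 × 10⁸ N/m = 440.2 MN/m
440.2 MN/m > 332.2 MN/m, so B is larger.
Final answer: B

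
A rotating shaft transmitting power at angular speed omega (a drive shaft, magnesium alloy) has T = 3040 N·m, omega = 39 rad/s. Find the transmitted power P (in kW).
Model: a rotating shaft transmitting power at angular speed omega, so P = T·omega.
Substitute:
  P = 3040 × 39
  P = 118600 W
Convert: P = 118600 W = 118.6 kW
Final answer: P = 118.6 kW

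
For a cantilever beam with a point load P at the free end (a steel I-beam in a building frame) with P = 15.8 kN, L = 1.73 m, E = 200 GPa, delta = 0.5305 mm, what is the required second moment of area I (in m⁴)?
Model: a cantilever beam with a point load P at the free end, so delta = (P·L^3) / (3·E·I).
Solve for I: I = (P·L^3) / (3·delta·E).
Convert to SI units:
  P = 15.8 kN = 15800 N
  E = 200 GPa = 2 × 10¹¹ Pa
  delta = 0.5305 mm = 0.0005305 m
Substitute:
  I = (15800 × 1.73^3) / (3 × 0.0005305 × (2 × 10¹¹))
  I = 0.000257 m⁴
Final answer: I = 0.000257 m⁴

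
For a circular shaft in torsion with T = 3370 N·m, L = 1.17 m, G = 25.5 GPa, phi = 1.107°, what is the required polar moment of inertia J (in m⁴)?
Model: a circular shaft in torsion, so phi = (T·L) / (G·J).
Solve for J: J = (T·L) / (phi·G).
Convert to SI units:
  G = 25.5 GPa = 2.55 × 10¹⁰ Pa
  phi = 1.107° = 0.01932 rad
Substitute:
  J = (3370 × 1.17) / (0.01932 × (2.55 × 10¹⁰))
  J = 8.003 × 10⁻⁶ m⁴
Final answer: J = 8.003 × 10⁻⁶ m⁴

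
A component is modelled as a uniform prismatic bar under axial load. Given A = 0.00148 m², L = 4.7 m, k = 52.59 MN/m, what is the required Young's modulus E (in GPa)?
Model: a uniform prismatic bar under axial load, so k = (A·E) / L.
Solve for E: E = (k·L) / A.
Convert to SI units:
  k = 52.59 MN/m = 5.259 × 10⁷ N/m
Substitute:
  E = ((5.259 × 10⁷) × 4.7) / 0.00148
  E = 1.67 × 10¹¹ Pa
Convert: E = 1.67 × 10¹¹ Pa = 167 GPa
Final answer: E = 167 GPa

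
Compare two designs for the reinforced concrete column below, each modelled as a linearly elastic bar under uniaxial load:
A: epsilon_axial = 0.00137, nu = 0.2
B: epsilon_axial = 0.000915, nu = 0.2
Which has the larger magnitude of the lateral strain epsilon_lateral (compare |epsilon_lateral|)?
Model: a linearly elastic bar under uniaxial load, so epsilon_lateral = -nu·epsilon_axial (SI units).
  A: epsilon_lateral = -(0.2 × 0.00137) = -0.000274
  B: epsilon_lateral = -(0.2 × 0.000915) = -0.000183
|epsilon_lateral|: A = 0.000274, B = 0.000183, so A is larger in magnitude.
Final answer: A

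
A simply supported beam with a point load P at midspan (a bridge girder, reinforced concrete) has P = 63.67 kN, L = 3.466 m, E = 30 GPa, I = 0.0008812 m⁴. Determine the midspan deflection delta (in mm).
Model: a simply supported beam with a point load P at midspan, so delta = (P·L^3) / (48·E·I).
Convert to SI units:
  P = 63.67 kN = 63670 N
  E = 30 GPa = 3 × 10¹⁰ Pa
Substitute:
  delta = (63670 × 3.466^3) / (48 × (3 × 10¹⁰) × 0.0008812)
  delta = 0.002089 m
Convert: delta = 0.002089 m = 2.089 mm
Final answer: delta = 2.089 mm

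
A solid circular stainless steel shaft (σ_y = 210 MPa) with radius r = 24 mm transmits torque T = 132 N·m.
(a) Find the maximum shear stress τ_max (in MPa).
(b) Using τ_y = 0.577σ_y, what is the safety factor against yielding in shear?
(a) For a solid circular shaft, τ_max = T·r/J with J = π·r^4/2, i.e. τ_max = 2·T / (π·r^3). Convert r = 24 mm = 0.024 m.
  τ_max = (2 × 132) / (π × 0.024^3) = 6.079 × 10⁶ Pa = 6.079 MPa
(b) τ_y = 0.577 × 210 = 121.17 MPa
  SF = τ_y/τ_max = 121.17 / 6.079 = 19.93
Final answer: (a) τ_max = 6.079 MPa, (b) SF = 19.93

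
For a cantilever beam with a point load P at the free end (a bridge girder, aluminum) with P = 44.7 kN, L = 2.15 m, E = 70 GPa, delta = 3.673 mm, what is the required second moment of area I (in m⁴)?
Model: a cantilever beam with a point load P at the free end, so delta = (P·L^3) / (3·E·I).
Solve for I: I = (P·L^3) / (3·delta·E).
Convert to SI units:
  P = 44.7 kN = 44700 N
  E = 70 GPa = 7 × 10¹⁰ Pa
  delta = 3.673 mm = 0.003673 m
Substitute:
  I = (44700 × 2.15^3) / (3 × 0.003673 × (7 × 10¹⁰))
  I = 0.0005759 m⁴
Final answer: I = 0.0005759 m⁴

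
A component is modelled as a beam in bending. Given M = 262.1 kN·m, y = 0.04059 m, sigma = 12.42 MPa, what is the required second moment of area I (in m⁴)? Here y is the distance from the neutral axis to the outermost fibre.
Model: a beam in bending, so sigma = (M·y) / I.
Solve for I: I = (M·y) / sigma.
Convert to SI units:
  M = 262.1 kN·m = 262100 N·m
  sigma = 12.42 MPa = 1.242 × 10⁷ Pa
Substitute:
  I = (262100 × 0.04059) / (1.242 × 10⁷)
  I = 0.0008566 m⁴
Final answer: I = 0.0008566 m⁴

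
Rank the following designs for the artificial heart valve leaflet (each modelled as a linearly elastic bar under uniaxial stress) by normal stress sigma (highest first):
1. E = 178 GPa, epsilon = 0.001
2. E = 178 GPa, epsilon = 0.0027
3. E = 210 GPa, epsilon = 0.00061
Model: a linearly elastic bar under uniaxial stress, so sigma = E·epsilon (SI units).
  Case 1: sigma = (1.78 × 10¹¹) × 0.001 = 1.78 × 10⁸ Pa = 178 MPa
  Case 2: sigma = (1.78 × 10¹¹) × 0.0027 = 4.806 × 10⁸ Pa = 480.6 MPa
  Case 3: sigma = (2.1 × 10¹¹) × 0.00061 = 1.281 × 10⁸ Pa = 128.1 MPa
Ordering: 480.6 MPa (case 2) > 178 MPa (case 1) > 128.1 MPa (case 3)
Final answer: 2, 1, 3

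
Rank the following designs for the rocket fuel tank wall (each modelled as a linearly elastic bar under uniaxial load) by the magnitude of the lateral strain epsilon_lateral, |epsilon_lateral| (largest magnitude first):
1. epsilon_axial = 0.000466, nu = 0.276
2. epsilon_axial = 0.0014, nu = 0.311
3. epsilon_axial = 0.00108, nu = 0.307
Model: a linearly elastic bar under uniaxial load, so epsilon_lateral = -nu·epsilon_axial (SI units).
  Case 1: epsilon_lateral = -(0.276 × 0.000466) = -0.0001286
  Case 2: epsilon_lateral = -(0.311 × 0.0014) = -0.0004354
  Case 3: epsilon_lateral = -(0.307 × 0.00108) = -0.0003316
Ordering by |epsilon_lateral|: 0.0004354 (case 2) > 0.0003316 (case 3) > 0.0001286 (case 1)
Final answer: 2, 3, 1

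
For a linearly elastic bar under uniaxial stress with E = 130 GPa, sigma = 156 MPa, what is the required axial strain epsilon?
Model: a linearly elastic bar under uniaxial stress, so sigma = E·epsilon.
Solve for epsilon: epsilon = sigma / E.
Convert to SI units:
  E = 130 GPa = 1.3 × 10¹¹ Pa
  sigma = 156 MPa = 1.56 × 10⁸ Pa
Substitute:
  epsilon = (1.56 × 10⁸) / (1.3 × 10¹¹)
  epsilon = 0.0012
Final answer: epsilon = 0.0012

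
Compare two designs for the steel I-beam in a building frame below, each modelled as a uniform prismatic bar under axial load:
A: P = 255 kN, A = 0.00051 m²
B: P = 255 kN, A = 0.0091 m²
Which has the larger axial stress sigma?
Model: a uniform prismatic bar under axial load, so sigma = P / A (SI units).
  A: sigma = 255000 / 0.00051 = 5 × 10⁸ Pa = 500 MPa
  B: sigma = 255000 / 0.0091 = 2.802 × 10⁷ Pa = 28.02 MPa
500 MPa > 28.02 MPa, so A is larger.
Final answer: A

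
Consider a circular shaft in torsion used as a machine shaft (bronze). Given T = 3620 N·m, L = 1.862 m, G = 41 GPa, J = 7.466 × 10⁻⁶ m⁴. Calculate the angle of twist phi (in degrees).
Model: a circular shaft in torsion, so phi = (T·L) / (G·J).
Convert to SI units:
  G = 41 GPa = 4.1 × 10¹⁰ Pa
Substitute:
  phi = (3620 × 1.862) / ((4.1 × 10¹⁰) × (7.466 × 10⁻⁶))
  phi = 0.02202 rad
Convert to degrees: phi = 0.02202 × 180/π = 1.262°
Final answer: phi = 1.262°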